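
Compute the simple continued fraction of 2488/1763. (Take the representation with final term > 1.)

2488 = 1*1763 + 725
1763 = 2*725 + 313
725 = 2*313 + 99
313 = 3*99 + 16
99 = 6*16 + 3
16 = 5*3 + 1
3 = 3*1 + 0  (stop)
So 2488/1763 = [1; 2, 2, 3, 6, 5, 3].

[1; 2, 2, 3, 6, 5, 3]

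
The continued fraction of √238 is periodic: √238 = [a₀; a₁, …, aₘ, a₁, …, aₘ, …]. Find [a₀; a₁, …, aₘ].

[15; 2, 2, 1, 14, 1, 2, 2, 30]

a₀ = ⌊√238⌋ = 15.
With m₀=0, d₀=1 and mₖ₊₁ = dₖaₖ − mₖ, dₖ₊₁ = (n − mₖ₊₁²)/dₖ, aₖ₊₁ = ⌊(a₀+mₖ₊₁)/dₖ₊₁⌋:
  k=1: m=15, d=13, a=2
  k=2: m=11, d=9, a=2
  k=3: m=7, d=21, a=1
  k=4: m=14, d=2, a=14
  k=5: m=14, d=21, a=1
  k=6: m=7, d=9, a=2
  k=7: m=11, d=13, a=2
  k=8: m=15, d=1, a=30
d=1 and a=2a₀=30 at k=8, so the next step gives (m, d) = (15, 13) again — its k=1 value — and the period has length 8.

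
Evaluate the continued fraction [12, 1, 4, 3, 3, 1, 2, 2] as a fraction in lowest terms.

5778/451

Using pₖ = aₖpₖ₋₁ + pₖ₋₂ and qₖ = aₖqₖ₋₁ + qₖ₋₂:
  k=0: a=12, p=12, q=1
  k=1: a=1, p=13, q=1
  k=2: a=4, p=64, q=5
  k=3: a=3, p=205, q=16
  k=4: a=3, p=679, q=53
  k=5: a=1, p=884, q=69
  k=6: a=2, p=2447, q=191
  k=7: a=2, p=5778, q=451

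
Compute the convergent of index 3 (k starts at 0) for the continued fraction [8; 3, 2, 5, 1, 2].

Using pₖ = aₖpₖ₋₁ + pₖ₋₂, qₖ = aₖqₖ₋₁ + qₖ₋₂ (with p₋₁=1, p₋₂=0, q₋₁=0, q₋₂=1):
  k=0: a=8, p=8, q=1
  k=1: a=3, p=25, q=3
  k=2: a=2, p=58, q=7
  k=3: a=5, p=315, q=38

315/38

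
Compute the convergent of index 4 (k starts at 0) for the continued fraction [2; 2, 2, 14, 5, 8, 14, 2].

Using pₖ = aₖpₖ₋₁ + pₖ₋₂, qₖ = aₖqₖ₋₁ + qₖ₋₂ (with p₋₁=1, p₋₂=0, q₋₁=0, q₋₂=1):
  k=0: a=2, p=2, q=1
  k=1: a=2, p=5, q=2
  k=2: a=2, p=12, q=5
  k=3: a=14, p=173, q=72
  k=4: a=5, p=877, q=365

877/365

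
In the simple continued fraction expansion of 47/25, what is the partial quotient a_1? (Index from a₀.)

1

47 = 1·25 + 22   →  a_0 = 1
25 = 1·22 + 3   →  a_1 = 1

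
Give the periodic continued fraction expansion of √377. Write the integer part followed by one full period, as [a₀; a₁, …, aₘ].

[19; 2, 2, 2, 38]

a₀ = ⌊√377⌋ = 19.
With m₀=0, d₀=1 and mₖ₊₁ = dₖaₖ − mₖ, dₖ₊₁ = (n − mₖ₊₁²)/dₖ, aₖ₊₁ = ⌊(a₀+mₖ₊₁)/dₖ₊₁⌋:
  k=1: m=19, d=16, a=2
  k=2: m=13, d=13, a=2
  k=3: m=13, d=16, a=2
  k=4: m=19, d=1, a=38
d=1 and a=2a₀=38 at k=4, so the next step gives (m, d) = (19, 16) again — its k=1 value — and the period has length 4.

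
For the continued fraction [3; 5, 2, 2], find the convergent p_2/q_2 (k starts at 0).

Using pₖ = aₖpₖ₋₁ + pₖ₋₂, qₖ = aₖqₖ₋₁ + qₖ₋₂ (with p₋₁=1, p₋₂=0, q₋₁=0, q₋₂=1):
  k=0: a=3, p=3, q=1
  k=1: a=5, p=16, q=5
  k=2: a=2, p=35, q=11

35/11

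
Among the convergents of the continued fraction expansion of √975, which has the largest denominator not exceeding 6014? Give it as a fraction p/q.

√975 = [31; 4, 2, 4, 62, …] (period length 4).
Convergents:
  p_0/q_0 = 31/1
  p_1/q_1 = 125/4
  p_2/q_2 = 281/9
  p_3/q_3 = 1249/40
  p_4/q_4 = 77719/2489
  p_5/q_5 = 312125/9996
q_4 = 2489 ≤ 6014 < 9996 = q_5, so the answer is 77719/2489.

77719/2489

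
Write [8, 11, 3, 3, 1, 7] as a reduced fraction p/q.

9237/1142

Using pₖ = aₖpₖ₋₁ + pₖ₋₂ and qₖ = aₖqₖ₋₁ + qₖ₋₂:
  k=0: a=8, p=8, q=1
  k=1: a=11, p=89, q=11
  k=2: a=3, p=275, q=34
  k=3: a=3, p=914, q=113
  k=4: a=1, p=1189, q=147
  k=5: a=7, p=9237, q=1142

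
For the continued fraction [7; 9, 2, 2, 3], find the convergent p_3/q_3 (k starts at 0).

334/47

Using pₖ = aₖpₖ₋₁ + pₖ₋₂, qₖ = aₖqₖ₋₁ + qₖ₋₂ (with p₋₁=1, p₋₂=0, q₋₁=0, q₋₂=1):
  k=0: a=7, p=7, q=1
  k=1: a=9, p=64, q=9
  k=2: a=2, p=135, q=19
  k=3: a=2, p=334, q=47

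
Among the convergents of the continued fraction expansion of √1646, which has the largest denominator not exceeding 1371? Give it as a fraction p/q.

46048/1135

√1646 = [40; 1, 1, 3, 40, 3, 1, 1, 80, …] (period length 8).
Convergents:
  p_0/q_0 = 40/1
  p_1/q_1 = 41/1
  p_2/q_2 = 81/2
  p_3/q_3 = 284/7
  p_4/q_4 = 11441/282
  p_5/q_5 = 34607/853
  p_6/q_6 = 46048/1135
  p_7/q_7 = 80655/1988
q_6 = 1135 ≤ 1371 < 1988 = q_7, so the answer is 46048/1135.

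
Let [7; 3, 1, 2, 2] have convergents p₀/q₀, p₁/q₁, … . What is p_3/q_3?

Using pₖ = aₖpₖ₋₁ + pₖ₋₂, qₖ = aₖqₖ₋₁ + qₖ₋₂ (with p₋₁=1, p₋₂=0, q₋₁=0, q₋₂=1):
  k=0: a=7, p=7, q=1
  k=1: a=3, p=22, q=3
  k=2: a=1, p=29, q=4
  k=3: a=2, p=80, q=11

80/11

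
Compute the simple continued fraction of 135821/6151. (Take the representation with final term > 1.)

[22; 12, 3, 16, 3, 3]

135821 = 22*6151 + 499
6151 = 12*499 + 163
499 = 3*163 + 10
163 = 16*10 + 3
10 = 3*3 + 1
3 = 3*1 + 0  (stop)
So 135821/6151 = [22; 12, 3, 16, 3, 3].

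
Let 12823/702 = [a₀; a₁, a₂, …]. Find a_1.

12823 = 18·702 + 187   →  a_0 = 18
702 = 3·187 + 141   →  a_1 = 3

3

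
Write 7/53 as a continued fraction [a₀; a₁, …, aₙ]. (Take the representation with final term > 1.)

7 = 0*53 + 7
53 = 7*7 + 4
7 = 1*4 + 3
4 = 1*3 + 1
3 = 3*1 + 0  (stop)
So 7/53 = [0; 7, 1, 1, 3].

[0; 7, 1, 1, 3]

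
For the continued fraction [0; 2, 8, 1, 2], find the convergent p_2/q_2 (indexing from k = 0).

Using pₖ = aₖpₖ₋₁ + pₖ₋₂, qₖ = aₖqₖ₋₁ + qₖ₋₂ (with p₋₁=1, p₋₂=0, q₋₁=0, q₋₂=1):
  k=0: a=0, p=0, q=1
  k=1: a=2, p=1, q=2
  k=2: a=8, p=8, q=17

8/17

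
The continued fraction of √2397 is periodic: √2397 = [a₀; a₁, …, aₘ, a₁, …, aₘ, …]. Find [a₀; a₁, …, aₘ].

[48; 1, 23, 2, 23, 1, 96]

a₀ = ⌊√2397⌋ = 48.
With m₀=0, d₀=1 and mₖ₊₁ = dₖaₖ − mₖ, dₖ₊₁ = (n − mₖ₊₁²)/dₖ, aₖ₊₁ = ⌊(a₀+mₖ₊₁)/dₖ₊₁⌋:
  k=1: m=48, d=93, a=1
  k=2: m=45, d=4, a=23
  k=3: m=47, d=47, a=2
  k=4: m=47, d=4, a=23
  k=5: m=45, d=93, a=1
  k=6: m=48, d=1, a=96
d=1 and a=2a₀=96 at k=6, so the next step gives (m, d) = (48, 93) again — its k=1 value — and the period has length 6.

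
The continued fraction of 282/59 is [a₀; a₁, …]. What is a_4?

282 = 4·59 + 46   →  a_0 = 4
59 = 1·46 + 13   →  a_1 = 1
46 = 3·13 + 7   →  a_2 = 3
13 = 1·7 + 6   →  a_3 = 1
7 = 1·6 + 1   →  a_4 = 1

1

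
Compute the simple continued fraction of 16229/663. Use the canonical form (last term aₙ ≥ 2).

[24; 2, 10, 1, 13, 2]

16229 = 24×663 + 317
663 = 2×317 + 29
317 = 10×29 + 27
29 = 1×27 + 2
27 = 13×2 + 1
2 = 2×1 + 0  (stop)
So 16229/663 = [24; 2, 10, 1, 13, 2].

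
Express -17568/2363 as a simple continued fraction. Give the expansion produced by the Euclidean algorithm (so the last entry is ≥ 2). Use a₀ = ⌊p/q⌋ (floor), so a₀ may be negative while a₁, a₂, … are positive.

[-8; 1, 1, 3, 3, 11, 9]

-17568 = -8·2363 + 1336
2363 = 1·1336 + 1027
1336 = 1·1027 + 309
1027 = 3·309 + 100
309 = 3·100 + 9
100 = 11·9 + 1
9 = 9·1 + 0  (stop)
So -17568/2363 = [-8; 1, 1, 3, 3, 11, 9].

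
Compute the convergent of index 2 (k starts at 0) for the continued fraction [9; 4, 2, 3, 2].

83/9

Using pₖ = aₖpₖ₋₁ + pₖ₋₂, qₖ = aₖqₖ₋₁ + qₖ₋₂ (with p₋₁=1, p₋₂=0, q₋₁=0, q₋₂=1):
  k=0: a=9, p=9, q=1
  k=1: a=4, p=37, q=4
  k=2: a=2, p=83, q=9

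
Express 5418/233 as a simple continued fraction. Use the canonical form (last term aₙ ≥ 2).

[23; 3, 1, 18, 1, 2]

5418 = 23·233 + 59
233 = 3·59 + 56
59 = 1·56 + 3
56 = 18·3 + 2
3 = 1·2 + 1
2 = 2·1 + 0  (stop)
So 5418/233 = [23; 3, 1, 18, 1, 2].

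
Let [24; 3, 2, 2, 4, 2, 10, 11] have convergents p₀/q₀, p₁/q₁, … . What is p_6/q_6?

42392/1745

Using pₖ = aₖpₖ₋₁ + pₖ₋₂, qₖ = aₖqₖ₋₁ + qₖ₋₂ (with p₋₁=1, p₋₂=0, q₋₁=0, q₋₂=1):
  k=0: a=24, p=24, q=1
  k=1: a=3, p=73, q=3
  k=2: a=2, p=170, q=7
  k=3: a=2, p=413, q=17
  k=4: a=4, p=1822, q=75
  k=5: a=2, p=4057, q=167
  k=6: a=10, p=42392, q=1745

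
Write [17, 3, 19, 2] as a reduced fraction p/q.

Fold from the inside: start with 2/1.
  19 + 1/2 = 39/2
  3 + 2/39 = 119/39
  17 + 39/119 = 2062/119

2062/119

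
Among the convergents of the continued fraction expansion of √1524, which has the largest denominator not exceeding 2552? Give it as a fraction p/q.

79209/2029

√1524 = [39; 26, 78, …] (period length 2).
Convergents:
  p_0/q_0 = 39/1
  p_1/q_1 = 1015/26
  p_2/q_2 = 79209/2029
  p_3/q_3 = 2060449/52780
q_2 = 2029 ≤ 2552 < 52780 = q_3, so the answer is 79209/2029.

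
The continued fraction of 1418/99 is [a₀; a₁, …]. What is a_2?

1418 = 14·99 + 32   →  a_0 = 14
99 = 3·32 + 3   →  a_1 = 3
32 = 10·3 + 2   →  a_2 = 10

10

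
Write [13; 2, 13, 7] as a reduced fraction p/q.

2575/191

Fold from the inside: start with 7/1.
  13 + 1/7 = 92/7
  2 + 7/92 = 191/92
  13 + 92/191 = 2575/191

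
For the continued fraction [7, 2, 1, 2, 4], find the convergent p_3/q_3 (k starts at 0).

Using pₖ = aₖpₖ₋₁ + pₖ₋₂, qₖ = aₖqₖ₋₁ + qₖ₋₂ (with p₋₁=1, p₋₂=0, q₋₁=0, q₋₂=1):
  k=0: a=7, p=7, q=1
  k=1: a=2, p=15, q=2
  k=2: a=1, p=22, q=3
  k=3: a=2, p=59, q=8

59/8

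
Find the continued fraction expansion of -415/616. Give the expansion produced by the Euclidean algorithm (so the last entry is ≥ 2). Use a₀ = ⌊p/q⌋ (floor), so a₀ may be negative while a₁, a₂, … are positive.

-415 = -1×616 + 201
616 = 3×201 + 13
201 = 15×13 + 6
13 = 2×6 + 1
6 = 6×1 + 0  (stop)
So -415/616 = [-1; 3, 15, 2, 6].

[-1; 3, 15, 2, 6]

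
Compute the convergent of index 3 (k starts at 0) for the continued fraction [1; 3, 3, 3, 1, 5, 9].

Using pₖ = aₖpₖ₋₁ + pₖ₋₂, qₖ = aₖqₖ₋₁ + qₖ₋₂ (with p₋₁=1, p₋₂=0, q₋₁=0, q₋₂=1):
  k=0: a=1, p=1, q=1
  k=1: a=3, p=4, q=3
  k=2: a=3, p=13, q=10
  k=3: a=3, p=43, q=33

43/33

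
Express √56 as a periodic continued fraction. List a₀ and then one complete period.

[7; 2, 14]

a₀ = ⌊√56⌋ = 7.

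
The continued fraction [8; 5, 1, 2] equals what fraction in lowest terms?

139/17

Using pₖ = aₖpₖ₋₁ + pₖ₋₂ and qₖ = aₖqₖ₋₁ + qₖ₋₂:
  k=0: a=8, p=8, q=1
  k=1: a=5, p=41, q=5
  k=2: a=1, p=49, q=6
  k=3: a=2, p=139, q=17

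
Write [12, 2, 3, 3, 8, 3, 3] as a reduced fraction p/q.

24608/1979

Using pₖ = aₖpₖ₋₁ + pₖ₋₂ and qₖ = aₖqₖ₋₁ + qₖ₋₂:
  k=0: a=12, p=12, q=1
  k=1: a=2, p=25, q=2
  k=2: a=3, p=87, q=7
  k=3: a=3, p=286, q=23
  k=4: a=8, p=2375, q=191
  k=5: a=3, p=7411, q=596
  k=6: a=3, p=24608, q=1979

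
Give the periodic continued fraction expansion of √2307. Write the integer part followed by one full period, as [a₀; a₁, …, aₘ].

[48; 32, 96]

a₀ = ⌊√2307⌋ = 48.
With m₀=0, d₀=1 and mₖ₊₁ = dₖaₖ − mₖ, dₖ₊₁ = (n − mₖ₊₁²)/dₖ, aₖ₊₁ = ⌊(a₀+mₖ₊₁)/dₖ₊₁⌋:
  k=1: m=48, d=3, a=32
  k=2: m=48, d=1, a=96
d=1 and a=2a₀=96 at k=2, so the next step gives (m, d) = (48, 3) again — its k=1 value — and the period has length 2.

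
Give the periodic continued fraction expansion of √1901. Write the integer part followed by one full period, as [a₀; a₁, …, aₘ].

[43; 1, 1, 1, 1, 86]

a₀ = ⌊√1901⌋ = 43.
With m₀=0, d₀=1 and mₖ₊₁ = dₖaₖ − mₖ, dₖ₊₁ = (n − mₖ₊₁²)/dₖ, aₖ₊₁ = ⌊(a₀+mₖ₊₁)/dₖ₊₁⌋:
  k=1: m=43, d=52, a=1
  k=2: m=9, d=35, a=1
  k=3: m=26, d=35, a=1
  k=4: m=9, d=52, a=1
  k=5: m=43, d=1, a=86
d=1 and a=2a₀=86 at k=5, so the next step gives (m, d) = (43, 52) again — its k=1 value — and the period has length 5.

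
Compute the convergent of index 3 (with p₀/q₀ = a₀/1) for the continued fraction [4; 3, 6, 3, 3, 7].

259/60

Using pₖ = aₖpₖ₋₁ + pₖ₋₂, qₖ = aₖqₖ₋₁ + qₖ₋₂ (with p₋₁=1, p₋₂=0, q₋₁=0, q₋₂=1):
  k=0: a=4, p=4, q=1
  k=1: a=3, p=13, q=3
  k=2: a=6, p=82, q=19
  k=3: a=3, p=259, q=60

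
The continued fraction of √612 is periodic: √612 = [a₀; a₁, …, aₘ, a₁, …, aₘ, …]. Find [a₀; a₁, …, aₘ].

[24; 1, 2, 1, 4, 1, 2, 1, 48]

a₀ = ⌊√612⌋ = 24.
With m₀=0, d₀=1 and mₖ₊₁ = dₖaₖ − mₖ, dₖ₊₁ = (n − mₖ₊₁²)/dₖ, aₖ₊₁ = ⌊(a₀+mₖ₊₁)/dₖ₊₁⌋:
  k=1: m=24, d=36, a=1
  k=2: m=12, d=13, a=2
  k=3: m=14, d=32, a=1
  k=4: m=18, d=9, a=4
  k=5: m=18, d=32, a=1
  k=6: m=14, d=13, a=2
  k=7: m=12, d=36, a=1
  k=8: m=24, d=1, a=48
d=1 and a=2a₀=48 at k=8, so the next step gives (m, d) = (24, 36) again — its k=1 value — and the period has length 8.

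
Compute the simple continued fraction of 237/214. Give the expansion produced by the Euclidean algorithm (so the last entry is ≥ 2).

237 = 1·214 + 23
214 = 9·23 + 7
23 = 3·7 + 2
7 = 3·2 + 1
2 = 2·1 + 0  (stop)
So 237/214 = [1; 9, 3, 3, 2].

[1; 9, 3, 3, 2]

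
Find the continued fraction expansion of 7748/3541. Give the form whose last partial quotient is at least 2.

[2; 5, 3, 6, 2, 1, 1, 6]

7748 = 2×3541 + 666
3541 = 5×666 + 211
666 = 3×211 + 33
211 = 6×33 + 13
33 = 2×13 + 7
13 = 1×7 + 6
7 = 1×6 + 1
6 = 6×1 + 0  (stop)
So 7748/3541 = [2; 5, 3, 6, 2, 1, 1, 6].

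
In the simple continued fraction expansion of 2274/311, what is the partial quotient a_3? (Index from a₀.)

1

2274 = 7·311 + 97   →  a_0 = 7
311 = 3·97 + 20   →  a_1 = 3
97 = 4·20 + 17   →  a_2 = 4
20 = 1·17 + 3   →  a_3 = 1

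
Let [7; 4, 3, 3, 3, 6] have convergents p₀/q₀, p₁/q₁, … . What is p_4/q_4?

1027/142

Using pₖ = aₖpₖ₋₁ + pₖ₋₂, qₖ = aₖqₖ₋₁ + qₖ₋₂ (with p₋₁=1, p₋₂=0, q₋₁=0, q₋₂=1):
  k=0: a=7, p=7, q=1
  k=1: a=4, p=29, q=4
  k=2: a=3, p=94, q=13
  k=3: a=3, p=311, q=43
  k=4: a=3, p=1027, q=142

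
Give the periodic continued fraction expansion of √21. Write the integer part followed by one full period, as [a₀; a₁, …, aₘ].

a₀ = ⌊√21⌋ = 4.
With m₀=0, d₀=1 and mₖ₊₁ = dₖaₖ − mₖ, dₖ₊₁ = (n − mₖ₊₁²)/dₖ, aₖ₊₁ = ⌊(a₀+mₖ₊₁)/dₖ₊₁⌋:
  k=1: m=4, d=5, a=1
  k=2: m=1, d=4, a=1
  k=3: m=3, d=3, a=2
  k=4: m=3, d=4, a=1
  k=5: m=1, d=5, a=1
  k=6: m=4, d=1, a=8
d=1 and a=2a₀=8 at k=6, so the next step gives (m, d) = (4, 5) again — its k=1 value — and the period has length 6.

[4; 1, 1, 2, 1, 1, 8]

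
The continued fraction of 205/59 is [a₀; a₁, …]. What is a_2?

9

205 = 3·59 + 28   →  a_0 = 3
59 = 2·28 + 3   →  a_1 = 2
28 = 9·3 + 1   →  a_2 = 9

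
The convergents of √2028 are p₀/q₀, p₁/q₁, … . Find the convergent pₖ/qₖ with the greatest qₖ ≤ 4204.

√2028 = [45; 30, 90, …] (period length 2).
Convergents:
  p_0/q_0 = 45/1
  p_1/q_1 = 1351/30
  p_2/q_2 = 121635/2701
  p_3/q_3 = 3650401/81060
q_2 = 2701 ≤ 4204 < 81060 = q_3, so the answer is 121635/2701.

121635/2701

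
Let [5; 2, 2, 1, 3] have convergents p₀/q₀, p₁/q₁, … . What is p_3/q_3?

Using pₖ = aₖpₖ₋₁ + pₖ₋₂, qₖ = aₖqₖ₋₁ + qₖ₋₂ (with p₋₁=1, p₋₂=0, q₋₁=0, q₋₂=1):
  k=0: a=5, p=5, q=1
  k=1: a=2, p=11, q=2
  k=2: a=2, p=27, q=5
  k=3: a=1, p=38, q=7

38/7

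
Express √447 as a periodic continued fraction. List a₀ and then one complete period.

a₀ = ⌊√447⌋ = 21.

[21; 7, 42]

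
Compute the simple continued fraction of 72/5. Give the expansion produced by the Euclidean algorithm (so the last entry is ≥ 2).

[14; 2, 2]

72 = 14*5 + 2
5 = 2*2 + 1
2 = 2*1 + 0  (stop)
So 72/5 = [14; 2, 2].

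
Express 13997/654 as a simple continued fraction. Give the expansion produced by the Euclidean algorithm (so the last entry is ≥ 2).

13997 = 21*654 + 263
654 = 2*263 + 128
263 = 2*128 + 7
128 = 18*7 + 2
7 = 3*2 + 1
2 = 2*1 + 0  (stop)
So 13997/654 = [21; 2, 2, 18, 3, 2].

[21; 2, 2, 18, 3, 2]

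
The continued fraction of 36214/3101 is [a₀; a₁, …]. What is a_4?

36214 = 11·3101 + 2103   →  a_0 = 11
3101 = 1·2103 + 998   →  a_1 = 1
2103 = 2·998 + 107   →  a_2 = 2
998 = 9·107 + 35   →  a_3 = 9
107 = 3·35 + 2   →  a_4 = 3

3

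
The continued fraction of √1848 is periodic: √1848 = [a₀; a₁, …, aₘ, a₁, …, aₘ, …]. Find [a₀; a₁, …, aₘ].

[42; 1, 84]

a₀ = ⌊√1848⌋ = 42.
With m₀=0, d₀=1 and mₖ₊₁ = dₖaₖ − mₖ, dₖ₊₁ = (n − mₖ₊₁²)/dₖ, aₖ₊₁ = ⌊(a₀+mₖ₊₁)/dₖ₊₁⌋:
  k=1: m=42, d=84, a=1
  k=2: m=42, d=1, a=84
d=1 and a=2a₀=84 at k=2, so the next step gives (m, d) = (42, 84) again — its k=1 value — and the period has length 2.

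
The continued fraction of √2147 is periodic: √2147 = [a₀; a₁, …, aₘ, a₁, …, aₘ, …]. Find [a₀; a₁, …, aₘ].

a₀ = ⌊√2147⌋ = 46.

[46; 2, 1, 45, 1, 2, 92]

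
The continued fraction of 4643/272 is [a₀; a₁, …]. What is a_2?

3

4643 = 17·272 + 19   →  a_0 = 17
272 = 14·19 + 6   →  a_1 = 14
19 = 3·6 + 1   →  a_2 = 3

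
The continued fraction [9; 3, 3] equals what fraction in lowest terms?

Using pₖ = aₖpₖ₋₁ + pₖ₋₂ and qₖ = aₖqₖ₋₁ + qₖ₋₂:
  k=0: a=9, p=9, q=1
  k=1: a=3, p=28, q=3
  k=2: a=3, p=93, q=10

93/10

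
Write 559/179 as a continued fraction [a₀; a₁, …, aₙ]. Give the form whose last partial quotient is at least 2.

559 = 3*179 + 22
179 = 8*22 + 3
22 = 7*3 + 1
3 = 3*1 + 0  (stop)
So 559/179 = [3; 8, 7, 3].

[3; 8, 7, 3]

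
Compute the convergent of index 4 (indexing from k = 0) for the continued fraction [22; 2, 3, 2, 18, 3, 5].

6619/295

Using pₖ = aₖpₖ₋₁ + pₖ₋₂, qₖ = aₖqₖ₋₁ + qₖ₋₂ (with p₋₁=1, p₋₂=0, q₋₁=0, q₋₂=1):
  k=0: a=22, p=22, q=1
  k=1: a=2, p=45, q=2
  k=2: a=3, p=157, q=7
  k=3: a=2, p=359, q=16
  k=4: a=18, p=6619, q=295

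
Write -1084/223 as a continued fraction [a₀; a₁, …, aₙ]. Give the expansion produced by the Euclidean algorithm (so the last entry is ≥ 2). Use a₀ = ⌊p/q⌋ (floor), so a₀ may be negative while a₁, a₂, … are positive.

-1084 = -5×223 + 31
223 = 7×31 + 6
31 = 5×6 + 1
6 = 6×1 + 0  (stop)
So -1084/223 = [-5; 7, 5, 6].

[-5; 7, 5, 6]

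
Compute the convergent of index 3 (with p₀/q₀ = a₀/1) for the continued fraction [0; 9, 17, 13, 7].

222/2011

Using pₖ = aₖpₖ₋₁ + pₖ₋₂, qₖ = aₖqₖ₋₁ + qₖ₋₂ (with p₋₁=1, p₋₂=0, q₋₁=0, q₋₂=1):
  k=0: a=0, p=0, q=1
  k=1: a=9, p=1, q=9
  k=2: a=17, p=17, q=154
  k=3: a=13, p=222, q=2011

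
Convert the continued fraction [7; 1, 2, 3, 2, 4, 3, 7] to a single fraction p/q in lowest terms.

18509/2405

Fold from the inside: start with 7/1.
  3 + 1/7 = 22/7
  4 + 7/22 = 95/22
  2 + 22/95 = 212/95
  3 + 95/212 = 731/212
  2 + 212/731 = 1674/731
  1 + 731/1674 = 2405/1674
  7 + 1674/2405 = 18509/2405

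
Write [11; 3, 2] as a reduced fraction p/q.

79/7

Using pₖ = aₖpₖ₋₁ + pₖ₋₂ and qₖ = aₖqₖ₋₁ + qₖ₋₂:
  k=0: a=11, p=11, q=1
  k=1: a=3, p=34, q=3
  k=2: a=2, p=79, q=7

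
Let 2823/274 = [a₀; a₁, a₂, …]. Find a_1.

3

2823 = 10·274 + 83   →  a_0 = 10
274 = 3·83 + 25   →  a_1 = 3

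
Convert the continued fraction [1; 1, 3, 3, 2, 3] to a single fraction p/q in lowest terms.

Fold from the inside: start with 3/1.
  2 + 1/3 = 7/3
  3 + 3/7 = 24/7
  3 + 7/24 = 79/24
  1 + 24/79 = 103/79
  1 + 79/103 = 182/103

182/103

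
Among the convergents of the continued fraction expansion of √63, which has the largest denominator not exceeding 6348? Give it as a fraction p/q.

√63 = [7; 1, 14, …] (period length 2).
Convergents:
  p_0/q_0 = 7/1
  p_1/q_1 = 8/1
  p_2/q_2 = 119/15
  p_3/q_3 = 127/16
  p_4/q_4 = 1897/239
  p_5/q_5 = 2024/255
  p_6/q_6 = 30233/3809
  p_7/q_7 = 32257/4064
  p_8/q_8 = 481831/60705
q_7 = 4064 ≤ 6348 < 60705 = q_8, so the answer is 32257/4064.

32257/4064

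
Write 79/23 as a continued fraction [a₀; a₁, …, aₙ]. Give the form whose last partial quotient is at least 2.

79 = 3×23 + 10
23 = 2×10 + 3
10 = 3×3 + 1
3 = 3×1 + 0  (stop)
So 79/23 = [3; 2, 3, 3].

[3; 2, 3, 3]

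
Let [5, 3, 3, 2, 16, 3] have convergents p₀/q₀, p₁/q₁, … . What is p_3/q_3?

Using pₖ = aₖpₖ₋₁ + pₖ₋₂, qₖ = aₖqₖ₋₁ + qₖ₋₂ (with p₋₁=1, p₋₂=0, q₋₁=0, q₋₂=1):
  k=0: a=5, p=5, q=1
  k=1: a=3, p=16, q=3
  k=2: a=3, p=53, q=10
  k=3: a=2, p=122, q=23

122/23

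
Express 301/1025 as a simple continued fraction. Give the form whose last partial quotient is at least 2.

[0; 3, 2, 2, 7, 8]

301 = 0*1025 + 301
1025 = 3*301 + 122
301 = 2*122 + 57
122 = 2*57 + 8
57 = 7*8 + 1
8 = 8*1 + 0  (stop)
So 301/1025 = [0; 3, 2, 2, 7, 8].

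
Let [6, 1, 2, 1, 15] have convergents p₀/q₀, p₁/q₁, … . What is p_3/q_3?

Using pₖ = aₖpₖ₋₁ + pₖ₋₂, qₖ = aₖqₖ₋₁ + qₖ₋₂ (with p₋₁=1, p₋₂=0, q₋₁=0, q₋₂=1):
  k=0: a=6, p=6, q=1
  k=1: a=1, p=7, q=1
  k=2: a=2, p=20, q=3
  k=3: a=1, p=27, q=4

27/4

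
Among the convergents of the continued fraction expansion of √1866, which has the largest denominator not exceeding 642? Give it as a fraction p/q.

15551/360

√1866 = [43; 5, 14, 5, 86, …] (period length 4).
Convergents:
  p_0/q_0 = 43/1
  p_1/q_1 = 216/5
  p_2/q_2 = 3067/71
  p_3/q_3 = 15551/360
  p_4/q_4 = 1340453/31031
q_3 = 360 ≤ 642 < 31031 = q_4, so the answer is 15551/360.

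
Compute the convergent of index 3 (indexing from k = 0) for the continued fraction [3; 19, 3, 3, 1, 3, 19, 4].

Using pₖ = aₖpₖ₋₁ + pₖ₋₂, qₖ = aₖqₖ₋₁ + qₖ₋₂ (with p₋₁=1, p₋₂=0, q₋₁=0, q₋₂=1):
  k=0: a=3, p=3, q=1
  k=1: a=19, p=58, q=19
  k=2: a=3, p=177, q=58
  k=3: a=3, p=589, q=193

589/193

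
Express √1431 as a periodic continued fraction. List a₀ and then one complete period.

a₀ = ⌊√1431⌋ = 37.

[37; 1, 4, 1, 4, 1, 74]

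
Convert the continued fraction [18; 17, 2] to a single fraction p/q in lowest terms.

632/35

Using pₖ = aₖpₖ₋₁ + pₖ₋₂ and qₖ = aₖqₖ₋₁ + qₖ₋₂:
  k=0: a=18, p=18, q=1
  k=1: a=17, p=307, q=17
  k=2: a=2, p=632, q=35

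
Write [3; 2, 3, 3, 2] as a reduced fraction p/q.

182/53

Fold from the inside: start with 2/1.
  3 + 1/2 = 7/2
  3 + 2/7 = 23/7
  2 + 7/23 = 53/23
  3 + 23/53 = 182/53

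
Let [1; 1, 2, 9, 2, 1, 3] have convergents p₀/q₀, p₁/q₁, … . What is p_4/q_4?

99/59

Using pₖ = aₖpₖ₋₁ + pₖ₋₂, qₖ = aₖqₖ₋₁ + qₖ₋₂ (with p₋₁=1, p₋₂=0, q₋₁=0, q₋₂=1):
  k=0: a=1, p=1, q=1
  k=1: a=1, p=2, q=1
  k=2: a=2, p=5, q=3
  k=3: a=9, p=47, q=28
  k=4: a=2, p=99, q=59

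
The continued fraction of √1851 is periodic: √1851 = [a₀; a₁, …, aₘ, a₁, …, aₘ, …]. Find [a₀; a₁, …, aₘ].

[43; 43, 86]

a₀ = ⌊√1851⌋ = 43.
With m₀=0, d₀=1 and mₖ₊₁ = dₖaₖ − mₖ, dₖ₊₁ = (n − mₖ₊₁²)/dₖ, aₖ₊₁ = ⌊(a₀+mₖ₊₁)/dₖ₊₁⌋:
  k=1: m=43, d=2, a=43
  k=2: m=43, d=1, a=86
d=1 and a=2a₀=86 at k=2, so the next step gives (m, d) = (43, 2) again — its k=1 value — and the period has length 2.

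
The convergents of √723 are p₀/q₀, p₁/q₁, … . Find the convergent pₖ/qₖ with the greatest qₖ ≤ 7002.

117127/4356

√723 = [26; 1, 7, 1, 52, …] (period length 4).
Convergents:
  p_0/q_0 = 26/1
  p_1/q_1 = 27/1
  p_2/q_2 = 215/8
  p_3/q_3 = 242/9
  p_4/q_4 = 12799/476
  p_5/q_5 = 13041/485
  p_6/q_6 = 104086/3871
  p_7/q_7 = 117127/4356
  p_8/q_8 = 6194690/230383
q_7 = 4356 ≤ 7002 < 230383 = q_8, so the answer is 117127/4356.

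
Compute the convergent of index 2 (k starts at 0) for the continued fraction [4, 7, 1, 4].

33/8

Using pₖ = aₖpₖ₋₁ + pₖ₋₂, qₖ = aₖqₖ₋₁ + qₖ₋₂ (with p₋₁=1, p₋₂=0, q₋₁=0, q₋₂=1):
  k=0: a=4, p=4, q=1
  k=1: a=7, p=29, q=7
  k=2: a=1, p=33, q=8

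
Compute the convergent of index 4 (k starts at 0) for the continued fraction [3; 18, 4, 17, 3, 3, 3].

11761/3850

Using pₖ = aₖpₖ₋₁ + pₖ₋₂, qₖ = aₖqₖ₋₁ + qₖ₋₂ (with p₋₁=1, p₋₂=0, q₋₁=0, q₋₂=1):
  k=0: a=3, p=3, q=1
  k=1: a=18, p=55, q=18
  k=2: a=4, p=223, q=73
  k=3: a=17, p=3846, q=1259
  k=4: a=3, p=11761, q=3850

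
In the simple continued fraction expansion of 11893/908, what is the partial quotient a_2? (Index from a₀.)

4

11893 = 13·908 + 89   →  a_0 = 13
908 = 10·89 + 18   →  a_1 = 10
89 = 4·18 + 17   →  a_2 = 4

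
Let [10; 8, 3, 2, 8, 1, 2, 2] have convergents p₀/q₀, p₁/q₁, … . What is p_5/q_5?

Using pₖ = aₖpₖ₋₁ + pₖ₋₂, qₖ = aₖqₖ₋₁ + qₖ₋₂ (with p₋₁=1, p₋₂=0, q₋₁=0, q₋₂=1):
  k=0: a=10, p=10, q=1
  k=1: a=8, p=81, q=8
  k=2: a=3, p=253, q=25
  k=3: a=2, p=587, q=58
  k=4: a=8, p=4949, q=489
  k=5: a=1, p=5536, q=547

5536/547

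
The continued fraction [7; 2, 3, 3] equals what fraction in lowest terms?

171/23

Fold from the inside: start with 3/1.
  3 + 1/3 = 10/3
  2 + 3/10 = 23/10
  7 + 10/23 = 171/23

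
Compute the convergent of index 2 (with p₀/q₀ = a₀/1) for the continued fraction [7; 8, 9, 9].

Using pₖ = aₖpₖ₋₁ + pₖ₋₂, qₖ = aₖqₖ₋₁ + qₖ₋₂ (with p₋₁=1, p₋₂=0, q₋₁=0, q₋₂=1):
  k=0: a=7, p=7, q=1
  k=1: a=8, p=57, q=8
  k=2: a=9, p=520, q=73

520/73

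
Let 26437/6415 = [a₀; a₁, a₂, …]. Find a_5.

26437 = 4·6415 + 777   →  a_0 = 4
6415 = 8·777 + 199   →  a_1 = 8
777 = 3·199 + 180   →  a_2 = 3
199 = 1·180 + 19   →  a_3 = 1
180 = 9·19 + 9   →  a_4 = 9
19 = 2·9 + 1   →  a_5 = 2

2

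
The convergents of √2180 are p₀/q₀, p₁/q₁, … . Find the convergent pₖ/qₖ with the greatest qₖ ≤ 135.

√2180 = [46; 1, 2, 4, 2, 1, 92, …] (period length 6).
Convergents:
  p_0/q_0 = 46/1
  p_1/q_1 = 47/1
  p_2/q_2 = 140/3
  p_3/q_3 = 607/13
  p_4/q_4 = 1354/29
  p_5/q_5 = 1961/42
  p_6/q_6 = 181766/3893
q_5 = 42 ≤ 135 < 3893 = q_6, so the answer is 1961/42.

1961/42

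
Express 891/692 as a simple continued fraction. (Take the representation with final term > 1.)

[1; 3, 2, 10, 1, 1, 4]

891 = 1·692 + 199
692 = 3·199 + 95
199 = 2·95 + 9
95 = 10·9 + 5
9 = 1·5 + 4
5 = 1·4 + 1
4 = 4·1 + 0  (stop)
So 891/692 = [1; 3, 2, 10, 1, 1, 4].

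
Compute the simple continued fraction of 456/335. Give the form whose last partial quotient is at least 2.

[1; 2, 1, 3, 3, 9]

456 = 1×335 + 121
335 = 2×121 + 93
121 = 1×93 + 28
93 = 3×28 + 9
28 = 3×9 + 1
9 = 9×1 + 0  (stop)
So 456/335 = [1; 2, 1, 3, 3, 9].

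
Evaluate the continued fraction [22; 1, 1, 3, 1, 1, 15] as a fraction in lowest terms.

5618/249

Fold from the inside: start with 15/1.
  1 + 1/15 = 16/15
  1 + 15/16 = 31/16
  3 + 16/31 = 109/31
  1 + 31/109 = 140/109
  1 + 109/140 = 249/140
  22 + 140/249 = 5618/249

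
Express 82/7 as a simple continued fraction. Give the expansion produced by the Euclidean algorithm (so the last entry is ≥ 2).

[11; 1, 2, 2]

82 = 11·7 + 5
7 = 1·5 + 2
5 = 2·2 + 1
2 = 2·1 + 0  (stop)
So 82/7 = [11; 1, 2, 2].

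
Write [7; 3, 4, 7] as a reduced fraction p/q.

Using pₖ = aₖpₖ₋₁ + pₖ₋₂ and qₖ = aₖqₖ₋₁ + qₖ₋₂:
  k=0: a=7, p=7, q=1
  k=1: a=3, p=22, q=3
  k=2: a=4, p=95, q=13
  k=3: a=7, p=687, q=94

687/94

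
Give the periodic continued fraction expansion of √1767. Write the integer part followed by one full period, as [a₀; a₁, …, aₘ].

a₀ = ⌊√1767⌋ = 42.
With m₀=0, d₀=1 and mₖ₊₁ = dₖaₖ − mₖ, dₖ₊₁ = (n − mₖ₊₁²)/dₖ, aₖ₊₁ = ⌊(a₀+mₖ₊₁)/dₖ₊₁⌋:
  k=1: m=42, d=3, a=28
  k=2: m=42, d=1, a=84
d=1 and a=2a₀=84 at k=2, so the next step gives (m, d) = (42, 3) again — its k=1 value — and the period has length 2.

[42; 28, 84]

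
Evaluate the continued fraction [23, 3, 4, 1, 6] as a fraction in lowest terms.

Using pₖ = aₖpₖ₋₁ + pₖ₋₂ and qₖ = aₖqₖ₋₁ + qₖ₋₂:
  k=0: a=23, p=23, q=1
  k=1: a=3, p=70, q=3
  k=2: a=4, p=303, q=13
  k=3: a=1, p=373, q=16
  k=4: a=6, p=2541, q=109

2541/109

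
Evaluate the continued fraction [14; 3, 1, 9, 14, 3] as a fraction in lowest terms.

Using pₖ = aₖpₖ₋₁ + pₖ₋₂ and qₖ = aₖqₖ₋₁ + qₖ₋₂:
  k=0: a=14, p=14, q=1
  k=1: a=3, p=43, q=3
  k=2: a=1, p=57, q=4
  k=3: a=9, p=556, q=39
  k=4: a=14, p=7841, q=550
  k=5: a=3, p=24079, q=1689

24079/1689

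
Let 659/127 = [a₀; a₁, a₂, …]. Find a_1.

659 = 5·127 + 24   →  a_0 = 5
127 = 5·24 + 7   →  a_1 = 5

5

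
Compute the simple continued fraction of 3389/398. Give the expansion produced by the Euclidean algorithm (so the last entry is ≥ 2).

[8; 1, 1, 16, 12]

3389 = 8*398 + 205
398 = 1*205 + 193
205 = 1*193 + 12
193 = 16*12 + 1
12 = 12*1 + 0  (stop)
So 3389/398 = [8; 1, 1, 16, 12].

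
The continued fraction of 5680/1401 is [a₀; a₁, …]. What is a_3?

3

5680 = 4·1401 + 76   →  a_0 = 4
1401 = 18·76 + 33   →  a_1 = 18
76 = 2·33 + 10   →  a_2 = 2
33 = 3·10 + 3   →  a_3 = 3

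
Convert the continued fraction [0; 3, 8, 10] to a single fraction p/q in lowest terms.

Using pₖ = aₖpₖ₋₁ + pₖ₋₂ and qₖ = aₖqₖ₋₁ + qₖ₋₂:
  k=0: a=0, p=0, q=1
  k=1: a=3, p=1, q=3
  k=2: a=8, p=8, q=25
  k=3: a=10, p=81, q=253

81/253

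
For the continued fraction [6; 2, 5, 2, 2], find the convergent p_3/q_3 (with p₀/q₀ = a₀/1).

155/24

Using pₖ = aₖpₖ₋₁ + pₖ₋₂, qₖ = aₖqₖ₋₁ + qₖ₋₂ (with p₋₁=1, p₋₂=0, q₋₁=0, q₋₂=1):
  k=0: a=6, p=6, q=1
  k=1: a=2, p=13, q=2
  k=2: a=5, p=71, q=11
  k=3: a=2, p=155, q=24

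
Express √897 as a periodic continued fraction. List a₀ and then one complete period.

a₀ = ⌊√897⌋ = 29.

[29; 1, 18, 1, 58]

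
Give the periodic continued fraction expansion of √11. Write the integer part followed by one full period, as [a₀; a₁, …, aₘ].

[3; 3, 6]

a₀ = ⌊√11⌋ = 3.
With m₀=0, d₀=1 and mₖ₊₁ = dₖaₖ − mₖ, dₖ₊₁ = (n − mₖ₊₁²)/dₖ, aₖ₊₁ = ⌊(a₀+mₖ₊₁)/dₖ₊₁⌋:
  k=1: m=3, d=2, a=3
  k=2: m=3, d=1, a=6
d=1 and a=2a₀=6 at k=2, so the next step gives (m, d) = (3, 2) again — its k=1 value — and the period has length 2.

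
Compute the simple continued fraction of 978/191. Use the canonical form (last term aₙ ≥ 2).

978 = 5*191 + 23
191 = 8*23 + 7
23 = 3*7 + 2
7 = 3*2 + 1
2 = 2*1 + 0  (stop)
So 978/191 = [5; 8, 3, 3, 2].

[5; 8, 3, 3, 2]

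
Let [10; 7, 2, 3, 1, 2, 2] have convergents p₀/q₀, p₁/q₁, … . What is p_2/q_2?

Using pₖ = aₖpₖ₋₁ + pₖ₋₂, qₖ = aₖqₖ₋₁ + qₖ₋₂ (with p₋₁=1, p₋₂=0, q₋₁=0, q₋₂=1):
  k=0: a=10, p=10, q=1
  k=1: a=7, p=71, q=7
  k=2: a=2, p=152, q=15

152/15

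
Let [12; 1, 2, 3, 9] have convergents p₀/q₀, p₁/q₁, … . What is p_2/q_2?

Using pₖ = aₖpₖ₋₁ + pₖ₋₂, qₖ = aₖqₖ₋₁ + qₖ₋₂ (with p₋₁=1, p₋₂=0, q₋₁=0, q₋₂=1):
  k=0: a=12, p=12, q=1
  k=1: a=1, p=13, q=1
  k=2: a=2, p=38, q=3

38/3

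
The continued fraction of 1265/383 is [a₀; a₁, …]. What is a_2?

1265 = 3·383 + 116   →  a_0 = 3
383 = 3·116 + 35   →  a_1 = 3
116 = 3·35 + 11   →  a_2 = 3

3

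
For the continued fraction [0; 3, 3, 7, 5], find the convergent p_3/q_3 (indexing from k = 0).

Using pₖ = aₖpₖ₋₁ + pₖ₋₂, qₖ = aₖqₖ₋₁ + qₖ₋₂ (with p₋₁=1, p₋₂=0, q₋₁=0, q₋₂=1):
  k=0: a=0, p=0, q=1
  k=1: a=3, p=1, q=3
  k=2: a=3, p=3, q=10
  k=3: a=7, p=22, q=73

22/73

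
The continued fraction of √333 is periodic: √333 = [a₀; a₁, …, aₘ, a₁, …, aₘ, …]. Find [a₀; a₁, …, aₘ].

a₀ = ⌊√333⌋ = 18.
With m₀=0, d₀=1 and mₖ₊₁ = dₖaₖ − mₖ, dₖ₊₁ = (n − mₖ₊₁²)/dₖ, aₖ₊₁ = ⌊(a₀+mₖ₊₁)/dₖ₊₁⌋:
  k=1: m=18, d=9, a=4
  k=2: m=18, d=1, a=36
d=1 and a=2a₀=36 at k=2, so the next step gives (m, d) = (18, 9) again — its k=1 value — and the period has length 2.

[18; 4, 36]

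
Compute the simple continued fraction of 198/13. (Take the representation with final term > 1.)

198 = 15*13 + 3
13 = 4*3 + 1
3 = 3*1 + 0  (stop)
So 198/13 = [15; 4, 3].

[15; 4, 3]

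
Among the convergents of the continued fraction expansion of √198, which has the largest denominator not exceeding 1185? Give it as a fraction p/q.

√198 = [14; 14, 28, …] (period length 2).
Convergents:
  p_0/q_0 = 14/1
  p_1/q_1 = 197/14
  p_2/q_2 = 5530/393
  p_3/q_3 = 77617/5516
q_2 = 393 ≤ 1185 < 5516 = q_3, so the answer is 5530/393.

5530/393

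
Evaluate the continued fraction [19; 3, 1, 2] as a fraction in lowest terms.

Using pₖ = aₖpₖ₋₁ + pₖ₋₂ and qₖ = aₖqₖ₋₁ + qₖ₋₂:
  k=0: a=19, p=19, q=1
  k=1: a=3, p=58, q=3
  k=2: a=1, p=77, q=4
  k=3: a=2, p=212, q=11

212/11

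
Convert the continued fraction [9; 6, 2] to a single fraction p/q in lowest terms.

119/13

Fold from the inside: start with 2/1.
  6 + 1/2 = 13/2
  9 + 2/13 = 119/13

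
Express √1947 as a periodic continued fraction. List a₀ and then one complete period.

a₀ = ⌊√1947⌋ = 44.
With m₀=0, d₀=1 and mₖ₊₁ = dₖaₖ − mₖ, dₖ₊₁ = (n − mₖ₊₁²)/dₖ, aₖ₊₁ = ⌊(a₀+mₖ₊₁)/dₖ₊₁⌋:
  k=1: m=44, d=11, a=8
  k=2: m=44, d=1, a=88
d=1 and a=2a₀=88 at k=2, so the next step gives (m, d) = (44, 11) again — its k=1 value — and the period has length 2.

[44; 8, 88]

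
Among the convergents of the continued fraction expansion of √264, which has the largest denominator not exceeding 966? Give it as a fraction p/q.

8449/520

√264 = [16; 4, 32, …] (period length 2).
Convergents:
  p_0/q_0 = 16/1
  p_1/q_1 = 65/4
  p_2/q_2 = 2096/129
  p_3/q_3 = 8449/520
  p_4/q_4 = 272464/16769
q_3 = 520 ≤ 966 < 16769 = q_4, so the answer is 8449/520.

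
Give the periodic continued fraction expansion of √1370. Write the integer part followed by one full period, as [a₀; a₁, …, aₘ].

[37; 74]

a₀ = ⌊√1370⌋ = 37.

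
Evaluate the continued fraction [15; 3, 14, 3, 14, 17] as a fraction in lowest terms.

494700/32279

Fold from the inside: start with 17/1.
  14 + 1/17 = 239/17
  3 + 17/239 = 734/239
  14 + 239/734 = 10515/734
  3 + 734/10515 = 32279/10515
  15 + 10515/32279 = 494700/32279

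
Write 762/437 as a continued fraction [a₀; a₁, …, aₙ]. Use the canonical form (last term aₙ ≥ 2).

[1; 1, 2, 1, 9, 5, 2]

762 = 1·437 + 325
437 = 1·325 + 112
325 = 2·112 + 101
112 = 1·101 + 11
101 = 9·11 + 2
11 = 5·2 + 1
2 = 2·1 + 0  (stop)
So 762/437 = [1; 1, 2, 1, 9, 5, 2].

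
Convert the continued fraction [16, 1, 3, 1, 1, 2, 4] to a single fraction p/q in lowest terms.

1695/101

Using pₖ = aₖpₖ₋₁ + pₖ₋₂ and qₖ = aₖqₖ₋₁ + qₖ₋₂:
  k=0: a=16, p=16, q=1
  k=1: a=1, p=17, q=1
  k=2: a=3, p=67, q=4
  k=3: a=1, p=84, q=5
  k=4: a=1, p=151, q=9
  k=5: a=2, p=386, q=23
  k=6: a=4, p=1695, q=101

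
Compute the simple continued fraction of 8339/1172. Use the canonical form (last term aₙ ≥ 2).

8339 = 7×1172 + 135
1172 = 8×135 + 92
135 = 1×92 + 43
92 = 2×43 + 6
43 = 7×6 + 1
6 = 6×1 + 0  (stop)
So 8339/1172 = [7; 8, 1, 2, 7, 6].

[7; 8, 1, 2, 7, 6]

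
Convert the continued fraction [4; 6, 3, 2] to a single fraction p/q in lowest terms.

Fold from the inside: start with 2/1.
  3 + 1/2 = 7/2
  6 + 2/7 = 44/7
  4 + 7/44 = 183/44

183/44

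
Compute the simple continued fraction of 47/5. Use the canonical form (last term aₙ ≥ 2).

47 = 9×5 + 2
5 = 2×2 + 1
2 = 2×1 + 0  (stop)
So 47/5 = [9; 2, 2].

[9; 2, 2]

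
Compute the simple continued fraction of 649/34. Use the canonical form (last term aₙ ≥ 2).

[19; 11, 3]

649 = 19·34 + 3
34 = 11·3 + 1
3 = 3·1 + 0  (stop)
So 649/34 = [19; 11, 3].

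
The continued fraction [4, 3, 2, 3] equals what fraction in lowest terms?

Using pₖ = aₖpₖ₋₁ + pₖ₋₂ and qₖ = aₖqₖ₋₁ + qₖ₋₂:
  k=0: a=4, p=4, q=1
  k=1: a=3, p=13, q=3
  k=2: a=2, p=30, q=7
  k=3: a=3, p=103, q=24

103/24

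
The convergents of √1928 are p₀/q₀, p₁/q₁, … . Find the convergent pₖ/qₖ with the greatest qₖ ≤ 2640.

42460/967

√1928 = [43; 1, 9, 1, 86, …] (period length 4).
Convergents:
  p_0/q_0 = 43/1
  p_1/q_1 = 44/1
  p_2/q_2 = 439/10
  p_3/q_3 = 483/11
  p_4/q_4 = 41977/956
  p_5/q_5 = 42460/967
  p_6/q_6 = 424117/9659
q_5 = 967 ≤ 2640 < 9659 = q_6, so the answer is 42460/967.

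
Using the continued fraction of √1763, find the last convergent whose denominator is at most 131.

√1763 = [41; 1, 82, …] (period length 2).
Convergents:
  p_0/q_0 = 41/1
  p_1/q_1 = 42/1
  p_2/q_2 = 3485/83
  p_3/q_3 = 3527/84
  p_4/q_4 = 292699/6971
q_3 = 84 ≤ 131 < 6971 = q_4, so the answer is 3527/84.

3527/84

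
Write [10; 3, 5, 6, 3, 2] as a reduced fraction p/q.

7477/725

Fold from the inside: start with 2/1.
  3 + 1/2 = 7/2
  6 + 2/7 = 44/7
  5 + 7/44 = 227/44
  3 + 44/227 = 725/227
  10 + 227/725 = 7477/725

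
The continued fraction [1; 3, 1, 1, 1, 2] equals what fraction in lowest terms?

37/29

Fold from the inside: start with 2/1.
  1 + 1/2 = 3/2
  1 + 2/3 = 5/3
  1 + 3/5 = 8/5
  3 + 5/8 = 29/8
  1 + 8/29 = 37/29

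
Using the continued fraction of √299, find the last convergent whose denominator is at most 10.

√299 = [17; 3, 2, 3, 34, …] (period length 4).
Convergents:
  p_0/q_0 = 17/1
  p_1/q_1 = 52/3
  p_2/q_2 = 121/7
  p_3/q_3 = 415/24
q_2 = 7 ≤ 10 < 24 = q_3, so the answer is 121/7.

121/7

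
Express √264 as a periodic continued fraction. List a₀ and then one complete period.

[16; 4, 32]

a₀ = ⌊√264⌋ = 16.
With m₀=0, d₀=1 and mₖ₊₁ = dₖaₖ − mₖ, dₖ₊₁ = (n − mₖ₊₁²)/dₖ, aₖ₊₁ = ⌊(a₀+mₖ₊₁)/dₖ₊₁⌋:
  k=1: m=16, d=8, a=4
  k=2: m=16, d=1, a=32
d=1 and a=2a₀=32 at k=2, so the next step gives (m, d) = (16, 8) again — its k=1 value — and the period has length 2.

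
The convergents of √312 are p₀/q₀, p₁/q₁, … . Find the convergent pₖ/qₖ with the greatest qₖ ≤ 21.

√312 = [17; 1, 1, 1, 34, …] (period length 4).
Convergents:
  p_0/q_0 = 17/1
  p_1/q_1 = 18/1
  p_2/q_2 = 35/2
  p_3/q_3 = 53/3
  p_4/q_4 = 1837/104
q_3 = 3 ≤ 21 < 104 = q_4, so the answer is 53/3.

53/3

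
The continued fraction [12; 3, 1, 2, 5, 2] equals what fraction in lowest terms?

1583/129

Using pₖ = aₖpₖ₋₁ + pₖ₋₂ and qₖ = aₖqₖ₋₁ + qₖ₋₂:
  k=0: a=12, p=12, q=1
  k=1: a=3, p=37, q=3
  k=2: a=1, p=49, q=4
  k=3: a=2, p=135, q=11
  k=4: a=5, p=724, q=59
  k=5: a=2, p=1583, q=129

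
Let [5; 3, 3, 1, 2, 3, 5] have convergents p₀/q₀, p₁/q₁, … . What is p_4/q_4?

191/36

Using pₖ = aₖpₖ₋₁ + pₖ₋₂, qₖ = aₖqₖ₋₁ + qₖ₋₂ (with p₋₁=1, p₋₂=0, q₋₁=0, q₋₂=1):
  k=0: a=5, p=5, q=1
  k=1: a=3, p=16, q=3
  k=2: a=3, p=53, q=10
  k=3: a=1, p=69, q=13
  k=4: a=2, p=191, q=36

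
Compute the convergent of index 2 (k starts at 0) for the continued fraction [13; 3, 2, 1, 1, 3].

93/7

Using pₖ = aₖpₖ₋₁ + pₖ₋₂, qₖ = aₖqₖ₋₁ + qₖ₋₂ (with p₋₁=1, p₋₂=0, q₋₁=0, q₋₂=1):
  k=0: a=13, p=13, q=1
  k=1: a=3, p=40, q=3
  k=2: a=2, p=93, q=7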